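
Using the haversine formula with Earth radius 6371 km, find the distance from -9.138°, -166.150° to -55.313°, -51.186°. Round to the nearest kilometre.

10688 km

Δλ = -51.186 − -166.150 = 114.964°.
Δφ = -55.313 − -9.138 = -46.175°.
a = sin²(Δφ/2) + cos φ₁ · cos φ₂ · sin²(Δλ/2) = 0.553275.
c = 2·atan2(√a, √(1−a)) = 1.67755 rad → d = 6371·c ≈ 10687.66 km.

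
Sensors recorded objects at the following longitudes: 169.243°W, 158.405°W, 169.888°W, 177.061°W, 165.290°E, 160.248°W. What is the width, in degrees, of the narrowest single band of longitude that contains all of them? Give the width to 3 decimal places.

Sort the longitudes: -177.061°, -169.888°, -169.243°, -160.248°, -158.405°, +165.290°.
Eastward gaps between consecutive values (wrapping around): 7.173°, 0.645°, 8.995°, 1.843°, 323.695°, 17.649°.
Largest gap = 323.695° ⇒ minimal covering band is its complement: 360° − 323.695° = 36.305°.
Band runs from +165.290° eastward to -158.405°, crossing the antimeridian.

36.305°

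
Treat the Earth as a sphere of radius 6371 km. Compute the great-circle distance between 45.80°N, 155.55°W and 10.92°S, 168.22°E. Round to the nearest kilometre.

Δλ = 168.22 − -155.55 = 323.77°; wrapped into (−180°, 180°]: -36.23°.
Δφ = -10.92 − 45.80 = -56.72°.
a = sin²(Δφ/2) + cos φ₁ · cos φ₂ · sin²(Δλ/2) = 0.291812.
c = 2·atan2(√a, √(1−a)) = 1.14134 rad → d = 6371·c ≈ 7271.48 km.

7271 km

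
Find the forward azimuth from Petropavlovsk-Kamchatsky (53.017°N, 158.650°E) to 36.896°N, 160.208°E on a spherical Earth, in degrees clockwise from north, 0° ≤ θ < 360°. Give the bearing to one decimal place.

175.5°

Δλ = 160.208 − 158.650 = 1.558°.
θ = atan2( sin Δλ · cos φ₂ , cos φ₁ · sin φ₂ − sin φ₁ · cos φ₂ · cos Δλ )
  = atan2(0.02174, -0.27743) = 175.519° → normalised to [0°, 360°): 175.519°.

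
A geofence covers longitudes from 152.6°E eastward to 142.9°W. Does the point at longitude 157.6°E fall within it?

Yes

Band width going east from +152.6° to -142.9°: ((-142.9 − 152.6) mod 360) = 64.5°.
Offset of +157.6° east of the west edge: ((157.6 − 152.6) mod 360) = 5.0°.
5.0° ≤ 64.5° ⇒ inside.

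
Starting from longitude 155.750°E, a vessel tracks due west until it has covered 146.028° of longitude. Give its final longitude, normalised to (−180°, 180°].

Start at +155.750°; shift −146.028° → +9.722°.
+9.722° already lies in (−180°, 180°].

9.722°E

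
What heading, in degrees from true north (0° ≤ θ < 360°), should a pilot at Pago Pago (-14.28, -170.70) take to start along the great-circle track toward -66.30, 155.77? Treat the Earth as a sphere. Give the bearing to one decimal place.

Δλ = 155.77 − -170.70 = 326.47°; wrapped into (−180°, 180°]: -33.53°.
θ = atan2( sin Δλ · cos φ₂ , cos φ₁ · sin φ₂ − sin φ₁ · cos φ₂ · cos Δλ )
  = atan2(-0.22203, -0.80472) = -164.576° → normalised to [0°, 360°): 195.424°.

195.4°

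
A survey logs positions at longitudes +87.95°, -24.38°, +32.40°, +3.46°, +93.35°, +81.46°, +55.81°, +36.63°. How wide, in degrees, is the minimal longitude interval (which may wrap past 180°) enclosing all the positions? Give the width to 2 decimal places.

117.73°

Sort the longitudes: -24.38°, +3.46°, +32.40°, +36.63°, +55.81°, +81.46°, +87.95°, +93.35°.
Eastward gaps between consecutive values (wrapping around): 27.84°, 28.94°, 4.23°, 19.18°, 25.65°, 6.49°, 5.40°, 242.27°.
Largest gap = 242.27° ⇒ minimal covering band is its complement: 360° − 242.27° = 117.73°.
Band runs from -24.38° eastward to +93.35°.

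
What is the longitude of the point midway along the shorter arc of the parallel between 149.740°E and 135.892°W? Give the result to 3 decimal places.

Signed shortest Δλ from +149.740° to -135.892° is +74.368°.
Midpoint longitude = +149.740° + (+74.368°)/2 = +149.740° + 37.184° = +186.924°.
Normalise into (−180°, 180°]: -173.076°.
(The naïve average (+149.740 + -135.892)/2 = 6.924° is on the wrong side of the globe.)

173.076°W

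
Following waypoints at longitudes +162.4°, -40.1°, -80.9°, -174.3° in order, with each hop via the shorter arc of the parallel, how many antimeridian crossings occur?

Leg 1: +162.4° → -40.1°, shortest Δλ = 157.5° (east) — crosses 180°.
Leg 2: -40.1° → -80.9°, shortest Δλ = -40.8° (west) — does not cross 180°.
Leg 3: -80.9° → -174.3°, shortest Δλ = -93.4° (west) — does not cross 180°.
Total crossings: 1.

1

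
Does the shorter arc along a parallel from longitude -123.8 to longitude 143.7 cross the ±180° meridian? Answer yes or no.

Naïve |143.7 − -123.8| = 267.5° > 180°, so the shorter arc goes the other way round — across 180°.
Signed shortest Δλ = ((143.7 − -123.8 + 180) mod 360) − 180 = -92.5°.
Going west by 92.5° from -123.8° passes through 180° before reaching +143.7°.

Yes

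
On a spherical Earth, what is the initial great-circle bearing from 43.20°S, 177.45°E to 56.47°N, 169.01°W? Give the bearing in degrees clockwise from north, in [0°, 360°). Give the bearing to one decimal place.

7.6°

Δλ = -169.01 − 177.45 = -346.46°; wrapped into (−180°, 180°]: 13.54°.
θ = atan2( sin Δλ · cos φ₂ , cos φ₁ · sin φ₂ − sin φ₁ · cos φ₂ · cos Δλ )
  = atan2(0.12932, 0.97528) = 7.553° → normalised to [0°, 360°): 7.553°.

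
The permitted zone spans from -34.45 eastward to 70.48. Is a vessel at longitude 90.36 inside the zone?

No

Band width going east from -34.45° to +70.48°: ((70.48 − -34.45) mod 360) = 104.93°.
Offset of +90.36° east of the west edge: ((90.36 − -34.45) mod 360) = 124.81°.
124.81° > 104.93° ⇒ outside.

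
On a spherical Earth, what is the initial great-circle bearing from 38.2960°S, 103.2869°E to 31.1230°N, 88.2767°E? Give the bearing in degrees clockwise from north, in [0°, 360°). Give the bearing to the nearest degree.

Δλ = 88.2767 − 103.2869 = -15.0102°.
θ = atan2( sin Δλ · cos φ₂ , cos φ₁ · sin φ₂ − sin φ₁ · cos φ₂ · cos Δλ )
  = atan2(-0.22171, 0.91807) = -13.577° → normalised to [0°, 360°): 346.423°.

346°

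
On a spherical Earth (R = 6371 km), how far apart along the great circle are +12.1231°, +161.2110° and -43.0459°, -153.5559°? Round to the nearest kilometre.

Δλ = -153.5559 − 161.2110 = -314.7669°; wrapped into (−180°, 180°]: 45.2331°.
Δφ = -43.0459 − 12.1231 = -55.1690°.
a = sin²(Δφ/2) + cos φ₁ · cos φ₂ · sin²(Δλ/2) = 0.320088.
c = 2·atan2(√a, √(1−a)) = 1.20272 rad → d = 6371·c ≈ 7662.52 km.

7663 km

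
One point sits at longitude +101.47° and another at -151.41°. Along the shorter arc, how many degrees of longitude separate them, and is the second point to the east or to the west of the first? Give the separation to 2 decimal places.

Raw difference: -151.41 − 101.47 = -252.88°.
Normalise into (−180°, 180°]: -252.88° + 360° = 107.12°.
Positive ⇒ the second point lies to the east; separation 107.12°.

107.12° east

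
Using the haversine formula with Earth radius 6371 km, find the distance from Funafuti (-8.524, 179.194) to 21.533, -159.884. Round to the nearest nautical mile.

2186 nmi

Δλ = -159.884 − 179.194 = -339.078°; wrapped into (−180°, 180°]: 20.922°.
Δφ = 21.533 − -8.524 = 30.057°.
a = sin²(Δφ/2) + cos φ₁ · cos φ₂ · sin²(Δλ/2) = 0.097563.
c = 2·atan2(√a, √(1−a)) = 0.63533 rad → d = 6371·c ≈ 4047.71 km ≈ 2185.59 nmi.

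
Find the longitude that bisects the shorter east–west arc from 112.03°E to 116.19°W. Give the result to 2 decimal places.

Signed shortest Δλ from +112.03° to -116.19° is +131.78°.
Midpoint longitude = +112.03° + (+131.78°)/2 = +112.03° + 65.89° = +177.92°.
(The naïve average (+112.03 + -116.19)/2 = -2.08° is on the wrong side of the globe.)

177.92°E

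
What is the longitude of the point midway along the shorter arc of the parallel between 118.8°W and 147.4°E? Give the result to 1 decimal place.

165.7°W

Signed shortest Δλ from -118.8° to +147.4° is -93.8°.
Midpoint longitude = -118.8° + (-93.8°)/2 = -118.8° − 46.9° = -165.7°.
(The naïve average (-118.8 + +147.4)/2 = 14.3° is on the wrong side of the globe.)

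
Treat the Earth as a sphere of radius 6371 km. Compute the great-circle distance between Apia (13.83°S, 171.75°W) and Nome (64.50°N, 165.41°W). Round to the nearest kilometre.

8727 km

Δλ = -165.41 − -171.75 = 6.34°.
Δφ = 64.50 − -13.83 = 78.33°.
a = sin²(Δφ/2) + cos φ₁ · cos φ₂ · sin²(Δλ/2) = 0.400141.
c = 2·atan2(√a, √(1−a)) = 1.36973 rad → d = 6371·c ≈ 8726.53 km.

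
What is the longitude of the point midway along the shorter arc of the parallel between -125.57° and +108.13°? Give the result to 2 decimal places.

+171.28°

Signed shortest Δλ from -125.57° to +108.13° is -126.30°.
Midpoint longitude = -125.57° + (-126.30°)/2 = -125.57° − 63.15° = -188.72°.
Normalise into (−180°, 180°]: +171.28°.
(The naïve average (-125.57 + +108.13)/2 = -8.72° is on the wrong side of the globe.)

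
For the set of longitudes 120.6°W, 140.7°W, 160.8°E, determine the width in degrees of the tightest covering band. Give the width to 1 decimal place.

78.6°

Sort the longitudes: -140.7°, -120.6°, +160.8°.
Eastward gaps between consecutive values (wrapping around): 20.1°, 281.4°, 58.5°.
Largest gap = 281.4° ⇒ minimal covering band is its complement: 360° − 281.4° = 78.6°.
Band runs from +160.8° eastward to -120.6°, crossing the antimeridian.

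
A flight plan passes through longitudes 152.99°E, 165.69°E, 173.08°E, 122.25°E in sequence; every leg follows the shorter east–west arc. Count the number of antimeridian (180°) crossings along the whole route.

0

Leg 1: +152.99° → +165.69°, shortest Δλ = 12.7° (east) — does not cross 180°.
Leg 2: +165.69° → +173.08°, shortest Δλ = 7.39° (east) — does not cross 180°.
Leg 3: +173.08° → +122.25°, shortest Δλ = -50.83° (west) — does not cross 180°.
Total crossings: 0.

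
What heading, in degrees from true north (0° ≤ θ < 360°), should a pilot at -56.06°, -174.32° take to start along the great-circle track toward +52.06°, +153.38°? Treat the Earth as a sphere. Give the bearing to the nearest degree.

339°

Δλ = 153.38 − -174.32 = 327.70°; wrapped into (−180°, 180°]: -32.30°.
θ = atan2( sin Δλ · cos φ₂ , cos φ₁ · sin φ₂ − sin φ₁ · cos φ₂ · cos Δλ )
  = atan2(-0.32854, 0.87148) = -20.656° → normalised to [0°, 360°): 339.344°.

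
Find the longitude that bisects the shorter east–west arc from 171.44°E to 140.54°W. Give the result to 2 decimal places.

164.55°W

Signed shortest Δλ from +171.44° to -140.54° is +48.02°.
Midpoint longitude = +171.44° + (+48.02°)/2 = +171.44° + 24.01° = +195.45°.
Normalise into (−180°, 180°]: -164.55°.
(The naïve average (+171.44 + -140.54)/2 = 15.45° is on the wrong side of the globe.)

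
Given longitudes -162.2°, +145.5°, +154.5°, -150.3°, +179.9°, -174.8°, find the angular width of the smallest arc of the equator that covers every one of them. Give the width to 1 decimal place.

Sort the longitudes: -174.8°, -162.2°, -150.3°, +145.5°, +154.5°, +179.9°.
Eastward gaps between consecutive values (wrapping around): 12.6°, 11.9°, 295.8°, 9.0°, 25.4°, 5.3°.
Largest gap = 295.8° ⇒ minimal covering band is its complement: 360° − 295.8° = 64.2°.
Band runs from +145.5° eastward to -150.3°, crossing the antimeridian.

64.2°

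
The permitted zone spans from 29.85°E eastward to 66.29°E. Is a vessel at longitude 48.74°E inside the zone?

Yes

Band width going east from +29.85° to +66.29°: ((66.29 − 29.85) mod 360) = 36.44°.
Offset of +48.74° east of the west edge: ((48.74 − 29.85) mod 360) = 18.89°.
18.89° ≤ 36.44° ⇒ inside.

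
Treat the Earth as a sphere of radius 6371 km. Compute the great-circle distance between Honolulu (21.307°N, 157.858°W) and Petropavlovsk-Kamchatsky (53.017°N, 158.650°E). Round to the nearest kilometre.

Δλ = 158.650 − -157.858 = 316.508°; wrapped into (−180°, 180°]: -43.492°.
Δφ = 53.017 − 21.307 = 31.710°.
a = sin²(Δφ/2) + cos φ₁ · cos φ₂ · sin²(Δλ/2) = 0.151571.
c = 2·atan2(√a, √(1−a)) = 0.79979 rad → d = 6371·c ≈ 5095.46 km.

5095 km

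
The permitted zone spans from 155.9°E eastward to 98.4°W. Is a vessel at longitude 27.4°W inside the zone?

Band width going east from +155.9° to -98.4°: ((-98.4 − 155.9) mod 360) = 105.7°.
Offset of -27.4° east of the west edge: ((-27.4 − 155.9) mod 360) = 176.7°.
176.7° > 105.7° ⇒ outside.

No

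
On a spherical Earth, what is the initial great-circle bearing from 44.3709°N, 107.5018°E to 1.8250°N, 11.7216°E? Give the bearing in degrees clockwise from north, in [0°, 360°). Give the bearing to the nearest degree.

275°

Δλ = 11.7216 − 107.5018 = -95.7802°.
θ = atan2( sin Δλ · cos φ₂ , cos φ₁ · sin φ₂ − sin φ₁ · cos φ₂ · cos Δλ )
  = atan2(-0.99441, 0.09316) = -84.648° → normalised to [0°, 360°): 275.352°.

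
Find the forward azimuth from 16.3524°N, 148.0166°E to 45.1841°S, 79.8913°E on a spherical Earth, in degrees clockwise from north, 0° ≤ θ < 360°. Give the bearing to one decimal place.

Δλ = 79.8913 − 148.0166 = -68.1253°.
θ = atan2( sin Δλ · cos φ₂ , cos φ₁ · sin φ₂ − sin φ₁ · cos φ₂ · cos Δλ )
  = atan2(-0.65408, -0.75461) = -139.082° → normalised to [0°, 360°): 220.918°.

220.9°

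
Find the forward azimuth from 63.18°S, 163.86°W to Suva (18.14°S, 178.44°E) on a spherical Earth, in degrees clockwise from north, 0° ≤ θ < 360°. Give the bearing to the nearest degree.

337°

Δλ = 178.44 − -163.86 = 342.30°; wrapped into (−180°, 180°]: -17.70°.
θ = atan2( sin Δλ · cos φ₂ , cos φ₁ · sin φ₂ − sin φ₁ · cos φ₂ · cos Δλ )
  = atan2(-0.28892, 0.66745) = -23.406° → normalised to [0°, 360°): 336.594°.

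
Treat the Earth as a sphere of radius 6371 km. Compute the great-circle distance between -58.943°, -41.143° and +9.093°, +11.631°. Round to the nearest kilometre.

8901 km

Δλ = 11.631 − -41.143 = 52.774°.
Δφ = 9.093 − -58.943 = 68.036°.
a = sin²(Δφ/2) + cos φ₁ · cos φ₂ · sin²(Δλ/2) = 0.413606.
c = 2·atan2(√a, √(1−a)) = 1.39714 rad → d = 6371·c ≈ 8901.16 km.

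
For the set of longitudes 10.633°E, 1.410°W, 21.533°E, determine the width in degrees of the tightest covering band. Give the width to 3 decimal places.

22.943°

Sort the longitudes: -1.410°, +10.633°, +21.533°.
Eastward gaps between consecutive values (wrapping around): 12.043°, 10.900°, 337.057°.
Largest gap = 337.057° ⇒ minimal covering band is its complement: 360° − 337.057° = 22.943°.
Band runs from -1.410° eastward to +21.533°.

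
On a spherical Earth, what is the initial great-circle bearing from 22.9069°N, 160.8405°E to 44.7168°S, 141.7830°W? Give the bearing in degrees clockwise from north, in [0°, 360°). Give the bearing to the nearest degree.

Δλ = -141.7830 − 160.8405 = -302.6235°; wrapped into (−180°, 180°]: 57.3765°.
θ = atan2( sin Δλ · cos φ₂ , cos φ₁ · sin φ₂ − sin φ₁ · cos φ₂ · cos Δλ )
  = atan2(0.59848, -0.79723) = 143.104° → normalised to [0°, 360°): 143.104°.

143°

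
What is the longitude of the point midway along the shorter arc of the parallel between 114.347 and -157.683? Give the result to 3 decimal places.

Signed shortest Δλ from +114.347° to -157.683° is +87.970°.
Midpoint longitude = +114.347° + (+87.970°)/2 = +114.347° + 43.985° = +158.332°.
(The naïve average (+114.347 + -157.683)/2 = -21.668° is on the wrong side of the globe.)

+158.332°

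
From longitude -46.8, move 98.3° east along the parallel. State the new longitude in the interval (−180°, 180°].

Start at -46.8°; shift +98.3° → +51.5°.
+51.5° already lies in (−180°, 180°].

+51.5°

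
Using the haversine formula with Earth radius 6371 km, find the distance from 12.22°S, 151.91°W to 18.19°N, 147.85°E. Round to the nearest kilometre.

Δλ = 147.85 − -151.91 = 299.76°; wrapped into (−180°, 180°]: -60.24°.
Δφ = 18.19 − -12.22 = 30.41°.
a = sin²(Δφ/2) + cos φ₁ · cos φ₂ · sin²(Δλ/2) = 0.302599.
c = 2·atan2(√a, √(1−a)) = 1.16494 rad → d = 6371·c ≈ 7421.85 km.

7422 km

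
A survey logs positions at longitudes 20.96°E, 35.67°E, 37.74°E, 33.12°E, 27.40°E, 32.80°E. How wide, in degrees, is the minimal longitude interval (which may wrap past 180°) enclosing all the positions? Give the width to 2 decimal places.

16.78°

Sort the longitudes: +20.96°, +27.40°, +32.80°, +33.12°, +35.67°, +37.74°.
Eastward gaps between consecutive values (wrapping around): 6.44°, 5.40°, 0.32°, 2.55°, 2.07°, 343.22°.
Largest gap = 343.22° ⇒ minimal covering band is its complement: 360° − 343.22° = 16.78°.
Band runs from +20.96° eastward to +37.74°.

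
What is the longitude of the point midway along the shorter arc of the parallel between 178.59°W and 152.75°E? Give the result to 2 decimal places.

Signed shortest Δλ from -178.59° to +152.75° is -28.66°.
Midpoint longitude = -178.59° + (-28.66°)/2 = -178.59° − 14.33° = -192.92°.
Normalise into (−180°, 180°]: +167.08°.
(The naïve average (-178.59 + +152.75)/2 = -12.92° is on the wrong side of the globe.)

167.08°E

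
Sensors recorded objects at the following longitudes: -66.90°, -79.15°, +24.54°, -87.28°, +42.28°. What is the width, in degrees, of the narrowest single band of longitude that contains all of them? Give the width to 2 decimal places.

129.56°

Sort the longitudes: -87.28°, -79.15°, -66.90°, +24.54°, +42.28°.
Eastward gaps between consecutive values (wrapping around): 8.13°, 12.25°, 91.44°, 17.74°, 230.44°.
Largest gap = 230.44° ⇒ minimal covering band is its complement: 360° − 230.44° = 129.56°.
Band runs from -87.28° eastward to +42.28°.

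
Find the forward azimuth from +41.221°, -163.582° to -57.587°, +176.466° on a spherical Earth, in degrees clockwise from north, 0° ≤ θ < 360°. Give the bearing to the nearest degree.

191°

Δλ = 176.466 − -163.582 = 340.048°; wrapped into (−180°, 180°]: -19.952°.
θ = atan2( sin Δλ · cos φ₂ , cos φ₁ · sin φ₂ − sin φ₁ · cos φ₂ · cos Δλ )
  = atan2(-0.18291, -0.96701) = -169.289° → normalised to [0°, 360°): 190.711°.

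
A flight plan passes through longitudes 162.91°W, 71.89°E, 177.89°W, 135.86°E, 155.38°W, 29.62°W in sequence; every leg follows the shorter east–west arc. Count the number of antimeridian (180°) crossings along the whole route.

4

Leg 1: -162.91° → +71.89°, shortest Δλ = -125.2° (west) — crosses 180°.
Leg 2: +71.89° → -177.89°, shortest Δλ = 110.22° (east) — crosses 180°.
Leg 3: -177.89° → +135.86°, shortest Δλ = -46.25° (west) — crosses 180°.
Leg 4: +135.86° → -155.38°, shortest Δλ = 68.76° (east) — crosses 180°.
Leg 5: -155.38° → -29.62°, shortest Δλ = 125.76° (east) — does not cross 180°.
Total crossings: 4.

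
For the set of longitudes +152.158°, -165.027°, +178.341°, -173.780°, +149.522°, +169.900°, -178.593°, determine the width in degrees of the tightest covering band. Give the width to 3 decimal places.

Sort the longitudes: -178.593°, -173.780°, -165.027°, +149.522°, +152.158°, +169.900°, +178.341°.
Eastward gaps between consecutive values (wrapping around): 4.813°, 8.753°, 314.549°, 2.636°, 17.742°, 8.441°, 3.066°.
Largest gap = 314.549° ⇒ minimal covering band is its complement: 360° − 314.549° = 45.451°.
Band runs from +149.522° eastward to -165.027°, crossing the antimeridian.

45.451°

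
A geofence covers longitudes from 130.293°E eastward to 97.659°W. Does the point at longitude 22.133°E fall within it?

Band width going east from +130.293° to -97.659°: ((-97.659 − 130.293) mod 360) = 132.048°.
Offset of +22.133° east of the west edge: ((22.133 − 130.293) mod 360) = 251.840°.
251.840° > 132.048° ⇒ outside.

No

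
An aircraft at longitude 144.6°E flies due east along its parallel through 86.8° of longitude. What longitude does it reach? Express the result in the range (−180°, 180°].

128.6°W

Start at +144.6°; shift +86.8° → +231.4°.
+231.4° lies outside (−180°, 180°]; subtract 360° → -128.6°.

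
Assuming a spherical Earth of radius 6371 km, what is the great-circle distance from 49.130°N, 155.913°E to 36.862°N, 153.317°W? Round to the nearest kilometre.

Δλ = -153.317 − 155.913 = -309.230°; wrapped into (−180°, 180°]: 50.770°.
Δφ = 36.862 − 49.130 = -12.268°.
a = sin²(Δφ/2) + cos φ₁ · cos φ₂ · sin²(Δλ/2) = 0.107633.
c = 2·atan2(√a, √(1−a)) = 0.66853 rad → d = 6371·c ≈ 4259.21 km.

4259 km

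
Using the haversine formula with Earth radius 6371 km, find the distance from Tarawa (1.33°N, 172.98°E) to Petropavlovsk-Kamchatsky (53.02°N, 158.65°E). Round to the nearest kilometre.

5898 km

Δλ = 158.65 − 172.98 = -14.33°.
Δφ = 53.02 − 1.33 = 51.69°.
a = sin²(Δφ/2) + cos φ₁ · cos φ₂ · sin²(Δλ/2) = 0.199398.
c = 2·atan2(√a, √(1−a)) = 0.92579 rad → d = 6371·c ≈ 5898.20 km.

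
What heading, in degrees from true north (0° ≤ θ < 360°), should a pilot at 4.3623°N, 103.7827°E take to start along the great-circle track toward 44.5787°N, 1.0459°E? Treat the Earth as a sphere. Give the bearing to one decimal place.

Δλ = 1.0459 − 103.7827 = -102.7368°.
θ = atan2( sin Δλ · cos φ₂ , cos φ₁ · sin φ₂ − sin φ₁ · cos φ₂ · cos Δλ )
  = atan2(-0.69476, 0.71180) = -44.306° → normalised to [0°, 360°): 315.694°.

315.7°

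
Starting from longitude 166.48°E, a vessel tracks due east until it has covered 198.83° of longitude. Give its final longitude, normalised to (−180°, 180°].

5.31°E

Start at +166.48°; shift +198.83° → +365.31°.
+365.31° lies outside (−180°, 180°]; subtract 360° → +5.31°.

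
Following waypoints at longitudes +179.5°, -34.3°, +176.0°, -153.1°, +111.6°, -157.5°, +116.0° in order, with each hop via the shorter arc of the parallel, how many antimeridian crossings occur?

6

Leg 1: +179.5° → -34.3°, shortest Δλ = 146.2° (east) — crosses 180°.
Leg 2: -34.3° → +176.0°, shortest Δλ = -149.7° (west) — crosses 180°.
Leg 3: +176.0° → -153.1°, shortest Δλ = 30.9° (east) — crosses 180°.
Leg 4: -153.1° → +111.6°, shortest Δλ = -95.3° (west) — crosses 180°.
Leg 5: +111.6° → -157.5°, shortest Δλ = 90.9° (east) — crosses 180°.
Leg 6: -157.5° → +116.0°, shortest Δλ = -86.5° (west) — crosses 180°.
Total crossings: 6.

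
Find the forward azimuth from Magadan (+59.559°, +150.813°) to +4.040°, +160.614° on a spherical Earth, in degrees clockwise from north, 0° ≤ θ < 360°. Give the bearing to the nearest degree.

168°

Δλ = 160.614 − 150.813 = 9.801°.
θ = atan2( sin Δλ · cos φ₂ , cos φ₁ · sin φ₂ − sin φ₁ · cos φ₂ · cos Δλ )
  = atan2(0.16980, -0.81176) = 168.185° → normalised to [0°, 360°): 168.185°.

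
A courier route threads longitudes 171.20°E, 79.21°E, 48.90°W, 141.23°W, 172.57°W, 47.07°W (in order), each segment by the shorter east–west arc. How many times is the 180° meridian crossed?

Leg 1: +171.20° → +79.21°, shortest Δλ = -91.99° (west) — does not cross 180°.
Leg 2: +79.21° → -48.90°, shortest Δλ = -128.11° (west) — does not cross 180°.
Leg 3: -48.90° → -141.23°, shortest Δλ = -92.33° (west) — does not cross 180°.
Leg 4: -141.23° → -172.57°, shortest Δλ = -31.34° (west) — does not cross 180°.
Leg 5: -172.57° → -47.07°, shortest Δλ = 125.5° (east) — does not cross 180°.
Total crossings: 0.

0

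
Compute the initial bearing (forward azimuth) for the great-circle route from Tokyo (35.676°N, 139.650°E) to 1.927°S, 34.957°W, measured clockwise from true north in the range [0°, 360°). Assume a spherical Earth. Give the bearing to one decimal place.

Δλ = -34.957 − 139.650 = -174.607°.
θ = atan2( sin Δλ · cos φ₂ , cos φ₁ · sin φ₂ − sin φ₁ · cos φ₂ · cos Δλ )
  = atan2(-0.09393, 0.55298) = -9.641° → normalised to [0°, 360°): 350.359°.

350.4°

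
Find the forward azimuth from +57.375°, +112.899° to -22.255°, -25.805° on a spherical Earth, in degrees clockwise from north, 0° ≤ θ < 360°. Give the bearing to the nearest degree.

302°

Δλ = -25.805 − 112.899 = -138.704°.
θ = atan2( sin Δλ · cos φ₂ , cos φ₁ · sin φ₂ − sin φ₁ · cos φ₂ · cos Δλ )
  = atan2(-0.61079, 0.38144) = -58.015° → normalised to [0°, 360°): 301.985°.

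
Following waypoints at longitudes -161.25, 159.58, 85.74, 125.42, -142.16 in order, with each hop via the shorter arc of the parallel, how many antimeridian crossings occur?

2

Leg 1: -161.25° → +159.58°, shortest Δλ = -39.17° (west) — crosses 180°.
Leg 2: +159.58° → +85.74°, shortest Δλ = -73.84° (west) — does not cross 180°.
Leg 3: +85.74° → +125.42°, shortest Δλ = 39.68° (east) — does not cross 180°.
Leg 4: +125.42° → -142.16°, shortest Δλ = 92.42° (east) — crosses 180°.
Total crossings: 2.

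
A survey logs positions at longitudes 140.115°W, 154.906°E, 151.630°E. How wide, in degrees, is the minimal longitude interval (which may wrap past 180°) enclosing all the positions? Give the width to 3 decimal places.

Sort the longitudes: -140.115°, +151.630°, +154.906°.
Eastward gaps between consecutive values (wrapping around): 291.745°, 3.276°, 64.979°.
Largest gap = 291.745° ⇒ minimal covering band is its complement: 360° − 291.745° = 68.255°.
Band runs from +151.630° eastward to -140.115°, crossing the antimeridian.

68.255°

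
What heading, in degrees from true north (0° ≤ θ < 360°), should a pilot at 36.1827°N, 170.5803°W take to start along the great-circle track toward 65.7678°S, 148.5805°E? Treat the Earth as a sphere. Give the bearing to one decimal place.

Δλ = 148.5805 − -170.5803 = 319.1608°; wrapped into (−180°, 180°]: -40.8392°.
θ = atan2( sin Δλ · cos φ₂ , cos φ₁ · sin φ₂ − sin φ₁ · cos φ₂ · cos Δλ )
  = atan2(-0.26840, -0.91934) = -163.725° → normalised to [0°, 360°): 196.275°.

196.3°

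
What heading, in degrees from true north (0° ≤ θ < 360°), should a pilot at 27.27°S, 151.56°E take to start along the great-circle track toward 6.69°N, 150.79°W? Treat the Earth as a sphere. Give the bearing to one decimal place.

Δλ = -150.79 − 151.56 = -302.35°; wrapped into (−180°, 180°]: 57.65°.
θ = atan2( sin Δλ · cos φ₂ , cos φ₁ · sin φ₂ − sin φ₁ · cos φ₂ · cos Δλ )
  = atan2(0.83904, 0.34705) = 67.529° → normalised to [0°, 360°): 67.529°.

67.5°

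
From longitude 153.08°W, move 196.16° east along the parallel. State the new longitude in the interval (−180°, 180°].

Start at -153.08°; shift +196.16° → +43.08°.
+43.08° already lies in (−180°, 180°].

43.08°E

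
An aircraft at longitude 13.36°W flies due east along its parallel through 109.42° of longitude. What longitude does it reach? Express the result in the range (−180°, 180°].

96.06°E

Start at -13.36°; shift +109.42° → +96.06°.
+96.06° already lies in (−180°, 180°].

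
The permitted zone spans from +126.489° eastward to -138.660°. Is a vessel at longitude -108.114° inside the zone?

Band width going east from +126.489° to -138.660°: ((-138.660 − 126.489) mod 360) = 94.851°.
Offset of -108.114° east of the west edge: ((-108.114 − 126.489) mod 360) = 125.397°.
125.397° > 94.851° ⇒ outside.

No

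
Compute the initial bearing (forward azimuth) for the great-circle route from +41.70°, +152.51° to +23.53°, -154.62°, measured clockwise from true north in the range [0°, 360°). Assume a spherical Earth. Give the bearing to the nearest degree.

95°

Δλ = -154.62 − 152.51 = -307.13°; wrapped into (−180°, 180°]: 52.87°.
θ = atan2( sin Δλ · cos φ₂ , cos φ₁ · sin φ₂ − sin φ₁ · cos φ₂ · cos Δλ )
  = atan2(0.73098, -0.07008) = 95.476° → normalised to [0°, 360°): 95.476°.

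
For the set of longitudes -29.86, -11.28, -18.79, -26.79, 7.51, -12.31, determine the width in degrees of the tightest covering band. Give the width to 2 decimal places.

37.37°

Sort the longitudes: -29.86°, -26.79°, -18.79°, -12.31°, -11.28°, +7.51°.
Eastward gaps between consecutive values (wrapping around): 3.07°, 8.00°, 6.48°, 1.03°, 18.79°, 322.63°.
Largest gap = 322.63° ⇒ minimal covering band is its complement: 360° − 322.63° = 37.37°.
Band runs from -29.86° eastward to +7.51°.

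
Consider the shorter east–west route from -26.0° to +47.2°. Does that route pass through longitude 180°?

No

Signed shortest Δλ = ((47.2 − -26.0 + 180) mod 360) − 180 = 73.2°.
Going east by 73.2° from -26.0° reaches +47.2° without touching 180°.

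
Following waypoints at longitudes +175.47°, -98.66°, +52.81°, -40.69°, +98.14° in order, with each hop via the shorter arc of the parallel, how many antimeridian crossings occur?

1

Leg 1: +175.47° → -98.66°, shortest Δλ = 85.87° (east) — crosses 180°.
Leg 2: -98.66° → +52.81°, shortest Δλ = 151.47° (east) — does not cross 180°.
Leg 3: +52.81° → -40.69°, shortest Δλ = -93.5° (west) — does not cross 180°.
Leg 4: -40.69° → +98.14°, shortest Δλ = 138.83° (east) — does not cross 180°.
Total crossings: 1.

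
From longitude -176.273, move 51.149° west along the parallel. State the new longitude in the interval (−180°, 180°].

Start at -176.273°; shift −51.149° → -227.422°.
-227.422° lies outside (−180°, 180°]; add 360° → +132.578°.

+132.578°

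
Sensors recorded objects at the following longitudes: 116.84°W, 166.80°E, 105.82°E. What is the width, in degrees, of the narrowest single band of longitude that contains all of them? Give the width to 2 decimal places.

137.34°

Sort the longitudes: -116.84°, +105.82°, +166.80°.
Eastward gaps between consecutive values (wrapping around): 222.66°, 60.98°, 76.36°.
Largest gap = 222.66° ⇒ minimal covering band is its complement: 360° − 222.66° = 137.34°.
Band runs from +105.82° eastward to -116.84°, crossing the antimeridian.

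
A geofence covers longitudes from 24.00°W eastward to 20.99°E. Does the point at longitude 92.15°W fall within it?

No

Band width going east from -24.00° to +20.99°: ((20.99 − -24.00) mod 360) = 44.99°.
Offset of -92.15° east of the west edge: ((-92.15 − -24.00) mod 360) = 291.85°.
291.85° > 44.99° ⇒ outside.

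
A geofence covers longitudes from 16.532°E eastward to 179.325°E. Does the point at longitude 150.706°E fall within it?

Yes

Band width going east from +16.532° to +179.325°: ((179.325 − 16.532) mod 360) = 162.793°.
Offset of +150.706° east of the west edge: ((150.706 − 16.532) mod 360) = 134.174°.
134.174° ≤ 162.793° ⇒ inside.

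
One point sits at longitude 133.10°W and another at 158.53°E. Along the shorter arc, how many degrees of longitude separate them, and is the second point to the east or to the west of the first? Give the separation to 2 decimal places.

Raw difference: 158.53 − -133.10 = 291.63°.
Normalise into (−180°, 180°]: 291.63° − 360° = -68.37°.
Negative ⇒ the second point lies to the west; separation 68.37°.

68.37° west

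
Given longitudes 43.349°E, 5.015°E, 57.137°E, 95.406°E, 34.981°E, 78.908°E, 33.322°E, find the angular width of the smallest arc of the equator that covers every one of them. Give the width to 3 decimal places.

90.391°

Sort the longitudes: +5.015°, +33.322°, +34.981°, +43.349°, +57.137°, +78.908°, +95.406°.
Eastward gaps between consecutive values (wrapping around): 28.307°, 1.659°, 8.368°, 13.788°, 21.771°, 16.498°, 269.609°.
Largest gap = 269.609° ⇒ minimal covering band is its complement: 360° − 269.609° = 90.391°.
Band runs from +5.015° eastward to +95.406°.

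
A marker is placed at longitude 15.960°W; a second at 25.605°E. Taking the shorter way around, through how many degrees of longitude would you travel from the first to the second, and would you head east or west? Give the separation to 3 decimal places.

41.565° east

Raw difference: 25.605 − -15.960 = 41.565°.
Normalise into (−180°, 180°]: 41.565° stays 41.565°.
Positive ⇒ the second point lies to the east; separation 41.565°.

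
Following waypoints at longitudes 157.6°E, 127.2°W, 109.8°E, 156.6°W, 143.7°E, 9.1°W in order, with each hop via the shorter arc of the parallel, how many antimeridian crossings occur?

Leg 1: +157.6° → -127.2°, shortest Δλ = 75.2° (east) — crosses 180°.
Leg 2: -127.2° → +109.8°, shortest Δλ = -123.0° (west) — crosses 180°.
Leg 3: +109.8° → -156.6°, shortest Δλ = 93.6° (east) — crosses 180°.
Leg 4: -156.6° → +143.7°, shortest Δλ = -59.7° (west) — crosses 180°.
Leg 5: +143.7° → -9.1°, shortest Δλ = -152.8° (west) — does not cross 180°.
Total crossings: 4.

4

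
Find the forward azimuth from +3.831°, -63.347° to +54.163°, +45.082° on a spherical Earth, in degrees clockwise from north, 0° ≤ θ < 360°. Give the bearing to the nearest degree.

34°

Δλ = 45.082 − -63.347 = 108.429°.
θ = atan2( sin Δλ · cos φ₂ , cos φ₁ · sin φ₂ − sin φ₁ · cos φ₂ · cos Δλ )
  = atan2(0.55546, 0.82124) = 34.073° → normalised to [0°, 360°): 34.073°.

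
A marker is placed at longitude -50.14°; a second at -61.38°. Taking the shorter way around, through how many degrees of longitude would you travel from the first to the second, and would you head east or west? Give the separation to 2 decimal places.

11.24° west

Raw difference: -61.38 − -50.14 = -11.24°.
Normalise into (−180°, 180°]: -11.24° stays -11.24°.
Negative ⇒ the second point lies to the west; separation 11.24°.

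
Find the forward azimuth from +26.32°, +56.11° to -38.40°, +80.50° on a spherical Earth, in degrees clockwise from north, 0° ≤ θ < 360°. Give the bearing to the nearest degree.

160°

Δλ = 80.50 − 56.11 = 24.39°.
θ = atan2( sin Δλ · cos φ₂ , cos φ₁ · sin φ₂ − sin φ₁ · cos φ₂ · cos Δλ )
  = atan2(0.32362, -0.87322) = 159.665° → normalised to [0°, 360°): 159.665°.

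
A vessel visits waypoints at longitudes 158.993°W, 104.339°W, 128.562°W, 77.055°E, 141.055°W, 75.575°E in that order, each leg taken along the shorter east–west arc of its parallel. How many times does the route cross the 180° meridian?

3

Leg 1: -158.993° → -104.339°, shortest Δλ = 54.654° (east) — does not cross 180°.
Leg 2: -104.339° → -128.562°, shortest Δλ = -24.223° (west) — does not cross 180°.
Leg 3: -128.562° → +77.055°, shortest Δλ = -154.383° (west) — crosses 180°.
Leg 4: +77.055° → -141.055°, shortest Δλ = 141.89° (east) — crosses 180°.
Leg 5: -141.055° → +75.575°, shortest Δλ = -143.37° (west) — crosses 180°.
Total crossings: 3.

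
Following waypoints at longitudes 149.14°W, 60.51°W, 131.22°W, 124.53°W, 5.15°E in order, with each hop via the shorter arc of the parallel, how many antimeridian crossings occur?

Leg 1: -149.14° → -60.51°, shortest Δλ = 88.63° (east) — does not cross 180°.
Leg 2: -60.51° → -131.22°, shortest Δλ = -70.71° (west) — does not cross 180°.
Leg 3: -131.22° → -124.53°, shortest Δλ = 6.69° (east) — does not cross 180°.
Leg 4: -124.53° → +5.15°, shortest Δλ = 129.68° (east) — does not cross 180°.
Total crossings: 0.

0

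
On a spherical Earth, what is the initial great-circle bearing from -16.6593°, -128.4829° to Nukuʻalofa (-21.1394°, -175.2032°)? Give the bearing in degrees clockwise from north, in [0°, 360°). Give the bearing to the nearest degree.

Δλ = -175.2032 − -128.4829 = -46.7203°.
θ = atan2( sin Δλ · cos φ₂ , cos φ₁ · sin φ₂ − sin φ₁ · cos φ₂ · cos Δλ )
  = atan2(-0.67902, -0.16219) = -103.434° → normalised to [0°, 360°): 256.566°.

257°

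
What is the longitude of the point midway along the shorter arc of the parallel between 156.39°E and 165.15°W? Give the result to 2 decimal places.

175.62°E

Signed shortest Δλ from +156.39° to -165.15° is +38.46°.
Midpoint longitude = +156.39° + (+38.46°)/2 = +156.39° + 19.23° = +175.62°.
(The naïve average (+156.39 + -165.15)/2 = -4.38° is on the wrong side of the globe.)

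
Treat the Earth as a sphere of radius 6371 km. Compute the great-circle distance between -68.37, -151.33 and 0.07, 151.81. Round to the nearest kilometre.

8722 km

Δλ = 151.81 − -151.33 = 303.14°; wrapped into (−180°, 180°]: -56.86°.
Δφ = 0.07 − -68.37 = 68.44°.
a = sin²(Δφ/2) + cos φ₁ · cos φ₂ · sin²(Δλ/2) = 0.399810.
c = 2·atan2(√a, √(1−a)) = 1.36905 rad → d = 6371·c ≈ 8722.23 km.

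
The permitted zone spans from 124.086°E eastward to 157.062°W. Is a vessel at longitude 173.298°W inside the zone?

Band width going east from +124.086° to -157.062°: ((-157.062 − 124.086) mod 360) = 78.852°.
Offset of -173.298° east of the west edge: ((-173.298 − 124.086) mod 360) = 62.616°.
62.616° ≤ 78.852° ⇒ inside.

Yes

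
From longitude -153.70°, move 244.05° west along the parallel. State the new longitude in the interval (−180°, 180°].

-37.75°

Start at -153.70°; shift −244.05° → -397.75°.
-397.75° lies outside (−180°, 180°]; add 360° → -37.75°.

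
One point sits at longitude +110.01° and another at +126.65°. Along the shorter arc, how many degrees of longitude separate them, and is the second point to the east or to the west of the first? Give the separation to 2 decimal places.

Raw difference: 126.65 − 110.01 = 16.64°.
Normalise into (−180°, 180°]: 16.64° stays 16.64°.
Positive ⇒ the second point lies to the east; separation 16.64°.

16.64° east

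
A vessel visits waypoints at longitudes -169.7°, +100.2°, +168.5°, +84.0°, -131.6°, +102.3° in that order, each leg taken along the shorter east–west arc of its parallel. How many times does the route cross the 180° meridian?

Leg 1: -169.7° → +100.2°, shortest Δλ = -90.1° (west) — crosses 180°.
Leg 2: +100.2° → +168.5°, shortest Δλ = 68.3° (east) — does not cross 180°.
Leg 3: +168.5° → +84.0°, shortest Δλ = -84.5° (west) — does not cross 180°.
Leg 4: +84.0° → -131.6°, shortest Δλ = 144.4° (east) — crosses 180°.
Leg 5: -131.6° → +102.3°, shortest Δλ = -126.1° (west) — crosses 180°.
Total crossings: 3.

3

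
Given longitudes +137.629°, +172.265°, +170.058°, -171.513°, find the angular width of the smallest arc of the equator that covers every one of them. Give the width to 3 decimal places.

50.858°

Sort the longitudes: -171.513°, +137.629°, +170.058°, +172.265°.
Eastward gaps between consecutive values (wrapping around): 309.142°, 32.429°, 2.207°, 16.222°.
Largest gap = 309.142° ⇒ minimal covering band is its complement: 360° − 309.142° = 50.858°.
Band runs from +137.629° eastward to -171.513°, crossing the antimeridian.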